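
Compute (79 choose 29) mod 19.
0

Using Lucas' theorem:
Write n=79 and k=29 in base 19:
n in base 19: [4, 3]
k in base 19: [1, 10]
C(79,29) mod 19 = ∏ C(n_i, k_i) mod 19
Digit binomials (mod 19): C(4,1) = 4; C(3,10) = 0 (k_i > n_i)
Product: 4 × 0 = 0 ≡ 0 (mod 19)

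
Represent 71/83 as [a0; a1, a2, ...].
[0; 1, 5, 1, 11]

Euclidean algorithm steps:
71 = 0 × 83 + 71
83 = 1 × 71 + 12
71 = 5 × 12 + 11
12 = 1 × 11 + 1
11 = 11 × 1 + 0
Continued fraction: [0; 1, 5, 1, 11]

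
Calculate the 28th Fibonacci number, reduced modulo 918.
183

Matrix identity: Q^n = [[F_(n+1), F_n], [F_n, F_(n-1)]] with Q = [[1,1],[1,0]].
n = 28 = 11100₂. Square-and-multiply, entries mod 918:
Q^1 = [[1,1],[1,0]]
Q^3 = (Q^1)²·Q = [[3,2],[2,1]]
Q^7 = (Q^3)²·Q = [[21,13],[13,8]]
Q^14 = (Q^7)² = [[610,377],[377,233]]
Q^28 = (Q^14)² = [[149,183],[183,884]]
F_28 mod 918 = Q^28[0][1] = 183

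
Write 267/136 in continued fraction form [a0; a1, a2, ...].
[1; 1, 26, 5]

Euclidean algorithm steps:
267 = 1 × 136 + 131
136 = 1 × 131 + 5
131 = 26 × 5 + 1
5 = 5 × 1 + 0
Continued fraction: [1; 1, 26, 5]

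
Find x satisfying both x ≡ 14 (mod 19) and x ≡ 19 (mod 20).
299

Using Chinese Remainder Theorem:
M = 19 × 20 = 380
M1 = 20, M2 = 19
y1 = 20^(-1) mod 19 = 1
y2 = 19^(-1) mod 20 = 19
x = (14×20×1 + 19×19×19) mod 380 = 299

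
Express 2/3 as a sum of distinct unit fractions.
1/2 + 1/6

Greedy algorithm:
2/3: ceiling(3/2) = 2, use 1/2
1/6: ceiling(6/1) = 6, use 1/6
Result: 2/3 = 1/2 + 1/6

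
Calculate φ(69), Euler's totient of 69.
44

69 = 3 × 23
φ(n) = n × ∏(1 - 1/p) for each prime p dividing n
φ(69) = 69 × (1 - 1/3) × (1 - 1/23) = 44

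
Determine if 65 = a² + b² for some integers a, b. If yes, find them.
1² + 8² (a=1, b=8)

Factorization: 65 = 5 × 13
By Fermat: n is sum of two squares iff every prime p ≡ 3 (mod 4) appears to even power.
All primes ≡ 3 (mod 4) appear to even power.
Search a = 0, 1, 2, … for 65 - a² a perfect square: first hit at a = 1: 65 - 1 = 64 = 8².
65 = 1² + 8² = 1 + 64 ✓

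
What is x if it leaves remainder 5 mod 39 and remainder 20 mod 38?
590

Using Chinese Remainder Theorem:
M = 39 × 38 = 1482
M1 = 38, M2 = 39
y1 = 38^(-1) mod 39 = 38
y2 = 39^(-1) mod 38 = 1
x = (5×38×38 + 20×39×1) mod 1482 = 590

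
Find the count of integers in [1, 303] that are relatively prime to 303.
200

303 = 3 × 101
φ(n) = n × ∏(1 - 1/p) for each prime p dividing n
φ(303) = 303 × (1 - 1/3) × (1 - 1/101) = 200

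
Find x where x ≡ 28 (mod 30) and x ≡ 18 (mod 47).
958

Using Chinese Remainder Theorem:
M = 30 × 47 = 1410
M1 = 47, M2 = 30
y1 = 47^(-1) mod 30 = 23
y2 = 30^(-1) mod 47 = 11
x = (28×47×23 + 18×30×11) mod 1410 = 958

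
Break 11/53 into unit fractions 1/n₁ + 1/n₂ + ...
1/5 + 1/133 + 1/35245

Greedy algorithm:
11/53: ceiling(53/11) = 5, use 1/5
2/265: ceiling(265/2) = 133, use 1/133
1/35245: ceiling(35245/1) = 35245, use 1/35245
Result: 11/53 = 1/5 + 1/133 + 1/35245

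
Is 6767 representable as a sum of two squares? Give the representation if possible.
Not possible

Factorization: 6767 = 67 × 101
By Fermat: n is sum of two squares iff every prime p ≡ 3 (mod 4) appears to even power.
Prime(s) ≡ 3 (mod 4) with odd exponent: [(67, 1)]
Therefore 6767 cannot be expressed as a² + b².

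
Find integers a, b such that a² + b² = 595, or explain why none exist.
Not possible

Factorization: 595 = 5 × 7 × 17
By Fermat: n is sum of two squares iff every prime p ≡ 3 (mod 4) appears to even power.
Prime(s) ≡ 3 (mod 4) with odd exponent: [(7, 1)]
Therefore 595 cannot be expressed as a² + b².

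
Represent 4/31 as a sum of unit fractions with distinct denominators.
1/8 + 1/248

Greedy algorithm:
4/31: ceiling(31/4) = 8, use 1/8
1/248: ceiling(248/1) = 248, use 1/248
Result: 4/31 = 1/8 + 1/248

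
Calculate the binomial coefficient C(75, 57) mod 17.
11

Using Lucas' theorem:
Write n=75 and k=57 in base 17:
n in base 17: [4, 7]
k in base 17: [3, 6]
C(75,57) mod 17 = ∏ C(n_i, k_i) mod 17
Digit binomials (mod 17): C(4,3) = 4; C(7,6) = 7
Product: 4 × 7 = 28 ≡ 11 (mod 17)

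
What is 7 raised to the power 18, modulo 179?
139

Repeated squaring. Binary of 18 = 10010.
7^1 ≡ 7 (mod 179); 7^2 ≡ 49 (mod 179); 7^4 ≡ 74 (mod 179); 7^8 ≡ 106 (mod 179); 7^16 ≡ 138 (mod 179)
7^18 = 7^2 × 7^16 ≡ 139 (mod 179)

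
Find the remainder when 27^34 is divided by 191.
86

Repeated squaring. Binary of 34 = 100010.
27^1 ≡ 27 (mod 191); 27^2 ≡ 156 (mod 191); 27^4 ≡ 79 (mod 191); 27^8 ≡ 129 (mod 191); 27^16 ≡ 24 (mod 191); 27^32 ≡ 3 (mod 191)
27^34 = 27^2 × 27^32 ≡ 86 (mod 191)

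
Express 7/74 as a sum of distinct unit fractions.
1/11 + 1/272 + 1/110704

Greedy algorithm:
7/74: ceiling(74/7) = 11, use 1/11
3/814: ceiling(814/3) = 272, use 1/272
1/110704: ceiling(110704/1) = 110704, use 1/110704
Result: 7/74 = 1/11 + 1/272 + 1/110704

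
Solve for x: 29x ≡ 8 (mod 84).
x ≡ 64 (mod 84)

gcd(29, 84) = 1, which divides 8, so solutions exist.
Find 29^(-1) mod 84 by the extended Euclidean algorithm:
84 = 2 × 29 + 26  ⟹  26 = (1)·84 + (-2)·29
29 = 1 × 26 + 3  ⟹  3 = (-1)·84 + (3)·29
26 = 8 × 3 + 2  ⟹  2 = (9)·84 + (-26)·29
3 = 1 × 2 + 1  ⟹  1 = (-10)·84 + (29)·29
So (29)·29 ≡ 1 (mod 84), i.e. 29^(-1) ≡ 29 (mod 84).
x ≡ 29 × 8 = 232 ≡ 64 (mod 84).
Check: 29 × 64 = 1856 ≡ 8 (mod 84).
Unique solution: x ≡ 64 (mod 84)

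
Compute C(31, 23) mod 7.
5

Using Lucas' theorem:
Write n=31 and k=23 in base 7:
n in base 7: [4, 3]
k in base 7: [3, 2]
C(31,23) mod 7 = ∏ C(n_i, k_i) mod 7
Digit binomials (mod 7): C(4,3) = 4; C(3,2) = 3
Product: 4 × 3 = 12 ≡ 5 (mod 7)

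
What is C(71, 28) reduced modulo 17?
0

Using Lucas' theorem:
Write n=71 and k=28 in base 17:
n in base 17: [4, 3]
k in base 17: [1, 11]
C(71,28) mod 17 = ∏ C(n_i, k_i) mod 17
Digit binomials (mod 17): C(4,1) = 4; C(3,11) = 0 (k_i > n_i)
Product: 4 × 0 = 0 ≡ 0 (mod 17)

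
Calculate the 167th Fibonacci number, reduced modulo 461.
214

Matrix identity: Q^n = [[F_(n+1), F_n], [F_n, F_(n-1)]] with Q = [[1,1],[1,0]].
n = 167 = 10100111₂. Square-and-multiply, entries mod 461:
Q^1 = [[1,1],[1,0]]
Q^2 = (Q^1)² = [[2,1],[1,1]]
Q^5 = (Q^2)²·Q = [[8,5],[5,3]]
Q^10 = (Q^5)² = [[89,55],[55,34]]
Q^20 = (Q^10)² = [[343,311],[311,32]]
Q^41 = (Q^20)²·Q = [[458,5],[5,453]]
Q^83 = (Q^41)²·Q = [[440,34],[34,406]]
Q^167 = (Q^83)²·Q = [[396,214],[214,182]]
F_167 mod 461 = Q^167[0][1] = 214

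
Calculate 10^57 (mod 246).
100

Repeated squaring. Binary of 57 = 111001.
10^1 ≡ 10 (mod 246); 10^2 ≡ 100 (mod 246); 10^4 ≡ 160 (mod 246); 10^8 ≡ 16 (mod 246); 10^16 ≡ 10 (mod 246); 10^32 ≡ 100 (mod 246)
10^57 = 10^1 × 10^8 × 10^16 × 10^32 ≡ 100 (mod 246)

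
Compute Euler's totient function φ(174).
56

174 = 2 × 3 × 29
φ(n) = n × ∏(1 - 1/p) for each prime p dividing n
φ(174) = 174 × (1 - 1/2) × (1 - 1/3) × (1 - 1/29) = 56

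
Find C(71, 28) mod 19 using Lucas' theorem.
2

Using Lucas' theorem:
Write n=71 and k=28 in base 19:
n in base 19: [3, 14]
k in base 19: [1, 9]
C(71,28) mod 19 = ∏ C(n_i, k_i) mod 19
Digit binomials (mod 19): C(3,1) = 3; C(14,9) = 2002 ≡ 7
Product: 3 × 7 = 21 ≡ 2 (mod 19)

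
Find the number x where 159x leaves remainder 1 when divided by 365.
264

gcd(159, 365) = 1, so the inverse exists.
Extended Euclidean algorithm on (365, 159):
365 = 2 × 159 + 47  ⟹  47 = (1)·365 + (-2)·159
159 = 3 × 47 + 18  ⟹  18 = (-3)·365 + (7)·159
47 = 2 × 18 + 11  ⟹  11 = (7)·365 + (-16)·159
18 = 1 × 11 + 7  ⟹  7 = (-10)·365 + (23)·159
11 = 1 × 7 + 4  ⟹  4 = (17)·365 + (-39)·159
7 = 1 × 4 + 3  ⟹  3 = (-27)·365 + (62)·159
4 = 1 × 3 + 1  ⟹  1 = (44)·365 + (-101)·159
So (-101)·159 ≡ 1 (mod 365), i.e. 159^(-1) ≡ -101 ≡ 264 (mod 365).
Check: 159 × 264 = 41976 ≡ 1 (mod 365)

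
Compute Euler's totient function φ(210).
48

210 = 2 × 3 × 5 × 7
φ(n) = n × ∏(1 - 1/p) for each prime p dividing n
φ(210) = 210 × (1 - 1/2) × (1 - 1/3) × (1 - 1/5) × (1 - 1/7) = 48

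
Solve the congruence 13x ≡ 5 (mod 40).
x ≡ 25 (mod 40)

gcd(13, 40) = 1, which divides 5, so solutions exist.
Find 13^(-1) mod 40 by the extended Euclidean algorithm:
40 = 3 × 13 + 1  ⟹  1 = (1)·40 + (-3)·13
So (-3)·13 ≡ 1 (mod 40), i.e. 13^(-1) ≡ -3 ≡ 37 (mod 40).
x ≡ 37 × 5 = 185 ≡ 25 (mod 40).
Check: 13 × 25 = 325 ≡ 5 (mod 40).
Unique solution: x ≡ 25 (mod 40)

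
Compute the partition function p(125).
3163127352

p(n) counts ways to write n as a sum of positive integers (order ignored).
Euler's pentagonal recurrence: p(k) = p(k-1) + p(k-2) - p(k-5) - p(k-7) + p(k-12) + p(k-15) - ... (offsets j(3j∓1)/2, signs ++--, p(0)=1, p(<0)=0).
DP table for k = 0..124: p(0)=1, p(1)=1, p(2)=2, p(3)=3, p(4)=5, p(5)=7, p(6)=11, p(7)=15, p(8)=22, p(9)=30, p(10)=42, p(11)=56, p(12)=77, p(13)=101, p(14)=135, p(15)=176, p(16)=231, p(17)=297, p(18)=385, p(19)=490, p(20)=627, p(21)=792, p(22)=1002, p(23)=1255, p(24)=1575, p(25)=1958, p(26)=2436, p(27)=3010, p(28)=3718, p(29)=4565, p(30)=5604, p(31)=6842, p(32)=8349, p(33)=10143, p(34)=12310, p(35)=14883, p(36)=17977, p(37)=21637, p(38)=26015, p(39)=31185, p(40)=37338, p(41)=44583, p(42)=53174, p(43)=63261, p(44)=75175, p(45)=89134, p(46)=105558, p(47)=124754, p(48)=147273, p(49)=173525, p(50)=204226, p(51)=239943, p(52)=281589, p(53)=329931, p(54)=386155, p(55)=451276, p(56)=526823, p(57)=614154, p(58)=715220, p(59)=831820, p(60)=966467, p(61)=1121505, p(62)=1300156, p(63)=1505499, p(64)=1741630, p(65)=2012558, p(66)=2323520, p(67)=2679689, p(68)=3087735, p(69)=3554345, p(70)=4087968, p(71)=4697205, p(72)=5392783, p(73)=6185689, p(74)=7089500, p(75)=8118264, p(76)=9289091, p(77)=10619863, p(78)=12132164, p(79)=13848650, p(80)=15796476, p(81)=18004327, p(82)=20506255, p(83)=23338469, p(84)=26543660, p(85)=30167357, p(86)=34262962, p(87)=38887673, p(88)=44108109, p(89)=49995925, p(90)=56634173, p(91)=64112359, p(92)=72533807, p(93)=82010177, p(94)=92669720, p(95)=104651419, p(96)=118114304, p(97)=133230930, p(98)=150198136, p(99)=169229875, p(100)=190569292, p(101)=214481126, p(102)=241265379, p(103)=271248950, p(104)=304801365, p(105)=342325709, p(106)=384276336, p(107)=431149389, p(108)=483502844, p(109)=541946240, p(110)=607163746, p(111)=679903203, p(112)=761002156, p(113)=851376628, p(114)=952050665, p(115)=1064144451, p(116)=1188908248, p(117)=1327710076, p(118)=1482074143, p(119)=1653668665, p(120)=1844349560, p(121)=2056148051, p(122)=2291320912, p(123)=2552338241, p(124)=2841940500.
Final step: p(125) = p(124) + p(123) - p(120) - p(118) + p(113) + p(110) - p(103) - p(99) + p(90) + p(85) - p(74) - p(68) + p(55) + p(48) - p(33) - p(25) + p(8)
= 2841940500 + 2552338241 - 1844349560 - 1482074143 + 851376628 + 607163746 - 271248950 - 169229875 + 56634173 + 30167357 - 7089500 - 3087735 + 451276 + 147273 - 10143 - 1958 + 22
= 3163127352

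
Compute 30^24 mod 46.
26

Repeated squaring. Binary of 24 = 11000.
30^1 ≡ 30 (mod 46); 30^2 ≡ 26 (mod 46); 30^4 ≡ 32 (mod 46); 30^8 ≡ 12 (mod 46); 30^16 ≡ 6 (mod 46)
30^24 = 30^8 × 30^16 ≡ 26 (mod 46)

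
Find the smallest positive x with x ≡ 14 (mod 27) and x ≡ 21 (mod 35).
581

Using Chinese Remainder Theorem:
M = 27 × 35 = 945
M1 = 35, M2 = 27
y1 = 35^(-1) mod 27 = 17
y2 = 27^(-1) mod 35 = 13
x = (14×35×17 + 21×27×13) mod 945 = 581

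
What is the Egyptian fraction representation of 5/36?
1/8 + 1/72

Greedy algorithm:
5/36: ceiling(36/5) = 8, use 1/8
1/72: ceiling(72/1) = 72, use 1/72
Result: 5/36 = 1/8 + 1/72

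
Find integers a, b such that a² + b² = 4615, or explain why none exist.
Not possible

Factorization: 4615 = 5 × 13 × 71
By Fermat: n is sum of two squares iff every prime p ≡ 3 (mod 4) appears to even power.
Prime(s) ≡ 3 (mod 4) with odd exponent: [(71, 1)]
Therefore 4615 cannot be expressed as a² + b².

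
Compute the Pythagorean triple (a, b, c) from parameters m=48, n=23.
(1775, 2208, 2833)

Euclid's formula: a = m² - n², b = 2mn, c = m² + n²
m = 48, n = 23
a = 48² - 23² = 2304 - 529 = 1775
b = 2 × 48 × 23 = 2208
c = 48² + 23² = 2304 + 529 = 2833
Verification: 1775² + 2208² = 3150625 + 4875264 = 8025889 = 2833² ✓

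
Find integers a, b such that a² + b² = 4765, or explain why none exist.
2² + 69² (a=2, b=69)

Factorization: 4765 = 5 × 953
By Fermat: n is sum of two squares iff every prime p ≡ 3 (mod 4) appears to even power.
All primes ≡ 3 (mod 4) appear to even power.
Search a = 0, 1, 2, … for 4765 - a² a perfect square: first hit at a = 2: 4765 - 4 = 4761 = 69².
4765 = 2² + 69² = 4 + 4761 ✓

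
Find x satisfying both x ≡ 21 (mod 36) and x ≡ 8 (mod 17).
93

Using Chinese Remainder Theorem:
M = 36 × 17 = 612
M1 = 17, M2 = 36
y1 = 17^(-1) mod 36 = 17
y2 = 36^(-1) mod 17 = 9
x = (21×17×17 + 8×36×9) mod 612 = 93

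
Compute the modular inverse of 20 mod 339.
17

gcd(20, 339) = 1, so the inverse exists.
Extended Euclidean algorithm on (339, 20):
339 = 16 × 20 + 19  ⟹  19 = (1)·339 + (-16)·20
20 = 1 × 19 + 1  ⟹  1 = (-1)·339 + (17)·20
So (17)·20 ≡ 1 (mod 339), i.e. 20^(-1) ≡ 17 (mod 339).
Check: 20 × 17 = 340 ≡ 1 (mod 339)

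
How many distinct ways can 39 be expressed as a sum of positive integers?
31185

p(n) counts ways to write n as a sum of positive integers (order ignored).
Euler's pentagonal recurrence: p(k) = p(k-1) + p(k-2) - p(k-5) - p(k-7) + p(k-12) + p(k-15) - ... (offsets j(3j∓1)/2, signs ++--, p(0)=1, p(<0)=0).
DP table for k = 0..38: p(0)=1, p(1)=1, p(2)=2, p(3)=3, p(4)=5, p(5)=7, p(6)=11, p(7)=15, p(8)=22, p(9)=30, p(10)=42, p(11)=56, p(12)=77, p(13)=101, p(14)=135, p(15)=176, p(16)=231, p(17)=297, p(18)=385, p(19)=490, p(20)=627, p(21)=792, p(22)=1002, p(23)=1255, p(24)=1575, p(25)=1958, p(26)=2436, p(27)=3010, p(28)=3718, p(29)=4565, p(30)=5604, p(31)=6842, p(32)=8349, p(33)=10143, p(34)=12310, p(35)=14883, p(36)=17977, p(37)=21637, p(38)=26015.
Final step: p(39) = p(38) + p(37) - p(34) - p(32) + p(27) + p(24) - p(17) - p(13) + p(4)
= 26015 + 21637 - 12310 - 8349 + 3010 + 1575 - 297 - 101 + 5
= 31185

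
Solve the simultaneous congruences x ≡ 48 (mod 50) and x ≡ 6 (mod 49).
398

Using Chinese Remainder Theorem:
M = 50 × 49 = 2450
M1 = 49, M2 = 50
y1 = 49^(-1) mod 50 = 49
y2 = 50^(-1) mod 49 = 1
x = (48×49×49 + 6×50×1) mod 2450 = 398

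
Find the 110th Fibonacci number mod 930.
875

Matrix identity: Q^n = [[F_(n+1), F_n], [F_n, F_(n-1)]] with Q = [[1,1],[1,0]].
n = 110 = 1101110₂. Square-and-multiply, entries mod 930:
Q^1 = [[1,1],[1,0]]
Q^3 = (Q^1)²·Q = [[3,2],[2,1]]
Q^6 = (Q^3)² = [[13,8],[8,5]]
Q^13 = (Q^6)²·Q = [[377,233],[233,144]]
Q^27 = (Q^13)²·Q = [[681,188],[188,493]]
Q^55 = (Q^27)²·Q = [[927,625],[625,302]]
Q^110 = (Q^55)² = [[34,875],[875,89]]
F_110 mod 930 = Q^110[0][1] = 875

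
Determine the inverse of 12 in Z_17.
10

gcd(12, 17) = 1, so the inverse exists.
Extended Euclidean algorithm on (17, 12):
17 = 1 × 12 + 5  ⟹  5 = (1)·17 + (-1)·12
12 = 2 × 5 + 2  ⟹  2 = (-2)·17 + (3)·12
5 = 2 × 2 + 1  ⟹  1 = (5)·17 + (-7)·12
So (-7)·12 ≡ 1 (mod 17), i.e. 12^(-1) ≡ -7 ≡ 10 (mod 17).
Check: 12 × 10 = 120 ≡ 1 (mod 17)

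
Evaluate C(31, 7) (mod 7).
4

Using Lucas' theorem:
Write n=31 and k=7 in base 7:
n in base 7: [4, 3]
k in base 7: [1, 0]
C(31,7) mod 7 = ∏ C(n_i, k_i) mod 7
Digit binomials (mod 7): C(4,1) = 4; C(3,0) = 1
Product: 4 × 1 = 4 ≡ 4 (mod 7)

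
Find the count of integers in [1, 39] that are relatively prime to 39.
24

39 = 3 × 13
φ(n) = n × ∏(1 - 1/p) for each prime p dividing n
φ(39) = 39 × (1 - 1/3) × (1 - 1/13) = 24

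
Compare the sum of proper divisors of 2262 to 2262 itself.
abundant

Proper divisors of 2262: sum = 1 + 2 + 3 + 6 + 13 + 26 + 29 + 39 + 58 + 78 + 87 + 174 + 377 + 754 + 1131 = 2778
Since 2778 > 2262, 2262 is abundant.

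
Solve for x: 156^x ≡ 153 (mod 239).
148

Baby-step giant-step with step n = ⌈√239⌉ = 16.
Baby steps 156^j mod 239 (j:value) for j=0..15: 0:1, 1:156, 2:197, 3:140, 4:91, 5:95, 6:2, 7:73, 8:155, 9:41, 10:182, 11:190, 12:4, 13:146, 14:71, 15:82.
Giant-step multiplier: 156^(-16) ≡ 156^(238-16) = 156^222 ≡ 174 (mod 239).
Giant steps γ_i = 153·174^i mod 239: γ_0=153, γ_1=93, γ_2=169, γ_3=9, γ_4=132, γ_5=24, γ_6=113, γ_7=64, γ_8=142, γ_9=91 (in table at j=4).
x = i·n + j = 9·16 + 4 = 148.
Check: 156^148 ≡ 153 (mod 239).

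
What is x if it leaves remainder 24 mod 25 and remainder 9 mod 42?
849

Using Chinese Remainder Theorem:
M = 25 × 42 = 1050
M1 = 42, M2 = 25
y1 = 42^(-1) mod 25 = 3
y2 = 25^(-1) mod 42 = 37
x = (24×42×3 + 9×25×37) mod 1050 = 849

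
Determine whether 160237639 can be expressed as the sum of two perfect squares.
Not possible

Factorization: 160237639 = 37 × 163^3
By Fermat: n is sum of two squares iff every prime p ≡ 3 (mod 4) appears to even power.
Prime(s) ≡ 3 (mod 4) with odd exponent: [(163, 3)]
Therefore 160237639 cannot be expressed as a² + b².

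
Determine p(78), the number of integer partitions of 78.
12132164

p(n) counts ways to write n as a sum of positive integers (order ignored).
Euler's pentagonal recurrence: p(k) = p(k-1) + p(k-2) - p(k-5) - p(k-7) + p(k-12) + p(k-15) - ... (offsets j(3j∓1)/2, signs ++--, p(0)=1, p(<0)=0).
DP table for k = 0..77: p(0)=1, p(1)=1, p(2)=2, p(3)=3, p(4)=5, p(5)=7, p(6)=11, p(7)=15, p(8)=22, p(9)=30, p(10)=42, p(11)=56, p(12)=77, p(13)=101, p(14)=135, p(15)=176, p(16)=231, p(17)=297, p(18)=385, p(19)=490, p(20)=627, p(21)=792, p(22)=1002, p(23)=1255, p(24)=1575, p(25)=1958, p(26)=2436, p(27)=3010, p(28)=3718, p(29)=4565, p(30)=5604, p(31)=6842, p(32)=8349, p(33)=10143, p(34)=12310, p(35)=14883, p(36)=17977, p(37)=21637, p(38)=26015, p(39)=31185, p(40)=37338, p(41)=44583, p(42)=53174, p(43)=63261, p(44)=75175, p(45)=89134, p(46)=105558, p(47)=124754, p(48)=147273, p(49)=173525, p(50)=204226, p(51)=239943, p(52)=281589, p(53)=329931, p(54)=386155, p(55)=451276, p(56)=526823, p(57)=614154, p(58)=715220, p(59)=831820, p(60)=966467, p(61)=1121505, p(62)=1300156, p(63)=1505499, p(64)=1741630, p(65)=2012558, p(66)=2323520, p(67)=2679689, p(68)=3087735, p(69)=3554345, p(70)=4087968, p(71)=4697205, p(72)=5392783, p(73)=6185689, p(74)=7089500, p(75)=8118264, p(76)=9289091, p(77)=10619863.
Final step: p(78) = p(77) + p(76) - p(73) - p(71) + p(66) + p(63) - p(56) - p(52) + p(43) + p(38) - p(27) - p(21) + p(8) + p(1)
= 10619863 + 9289091 - 6185689 - 4697205 + 2323520 + 1505499 - 526823 - 281589 + 63261 + 26015 - 3010 - 792 + 22 + 1
= 12132164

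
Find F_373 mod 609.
5

Matrix identity: Q^n = [[F_(n+1), F_n], [F_n, F_(n-1)]] with Q = [[1,1],[1,0]].
n = 373 = 101110101₂. Square-and-multiply, entries mod 609:
Q^1 = [[1,1],[1,0]]
Q^2 = (Q^1)² = [[2,1],[1,1]]
Q^5 = (Q^2)²·Q = [[8,5],[5,3]]
Q^11 = (Q^5)²·Q = [[144,89],[89,55]]
Q^23 = (Q^11)²·Q = [[84,34],[34,50]]
Q^46 = (Q^23)² = [[295,293],[293,2]]
Q^93 = (Q^46)²·Q = [[461,527],[527,543]]
Q^186 = (Q^93)² = [[5,496],[496,118]]
Q^373 = (Q^186)²·Q = [[113,5],[5,108]]
F_373 mod 609 = Q^373[0][1] = 5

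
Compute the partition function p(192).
1987276856363

p(n) counts ways to write n as a sum of positive integers (order ignored).
Euler's pentagonal recurrence: p(k) = p(k-1) + p(k-2) - p(k-5) - p(k-7) + p(k-12) + p(k-15) - ... (offsets j(3j∓1)/2, signs ++--, p(0)=1, p(<0)=0).
DP table for k = 0..191: p(0)=1, p(1)=1, p(2)=2, p(3)=3, p(4)=5, p(5)=7, p(6)=11, p(7)=15, p(8)=22, p(9)=30, p(10)=42, p(11)=56, p(12)=77, p(13)=101, p(14)=135, p(15)=176, p(16)=231, p(17)=297, p(18)=385, p(19)=490, p(20)=627, p(21)=792, p(22)=1002, p(23)=1255, p(24)=1575, p(25)=1958, p(26)=2436, p(27)=3010, p(28)=3718, p(29)=4565, p(30)=5604, p(31)=6842, p(32)=8349, p(33)=10143, p(34)=12310, p(35)=14883, p(36)=17977, p(37)=21637, p(38)=26015, p(39)=31185, p(40)=37338, p(41)=44583, p(42)=53174, p(43)=63261, p(44)=75175, p(45)=89134, p(46)=105558, p(47)=124754, p(48)=147273, p(49)=173525, p(50)=204226, p(51)=239943, p(52)=281589, p(53)=329931, p(54)=386155, p(55)=451276, p(56)=526823, p(57)=614154, p(58)=715220, p(59)=831820, p(60)=966467, p(61)=1121505, p(62)=1300156, p(63)=1505499, p(64)=1741630, p(65)=2012558, p(66)=2323520, p(67)=2679689, p(68)=3087735, p(69)=3554345, p(70)=4087968, p(71)=4697205, p(72)=5392783, p(73)=6185689, p(74)=7089500, p(75)=8118264, p(76)=9289091, p(77)=10619863, p(78)=12132164, p(79)=13848650, p(80)=15796476, p(81)=18004327, p(82)=20506255, p(83)=23338469, p(84)=26543660, p(85)=30167357, p(86)=34262962, p(87)=38887673, p(88)=44108109, p(89)=49995925, p(90)=56634173, p(91)=64112359, p(92)=72533807, p(93)=82010177, p(94)=92669720, p(95)=104651419, p(96)=118114304, p(97)=133230930, p(98)=150198136, p(99)=169229875, p(100)=190569292, p(101)=214481126, p(102)=241265379, p(103)=271248950, p(104)=304801365, p(105)=342325709, p(106)=384276336, p(107)=431149389, p(108)=483502844, p(109)=541946240, p(110)=607163746, p(111)=679903203, p(112)=761002156, p(113)=851376628, p(114)=952050665, p(115)=1064144451, p(116)=1188908248, p(117)=1327710076, p(118)=1482074143, p(119)=1653668665, p(120)=1844349560, p(121)=2056148051, p(122)=2291320912, p(123)=2552338241, p(124)=2841940500, p(125)=3163127352, p(126)=3519222692, p(127)=3913864295, p(128)=4351078600, p(129)=4835271870, p(130)=5371315400, p(131)=5964539504, p(132)=6620830889, p(133)=7346629512, p(134)=8149040695, p(135)=9035836076, p(136)=10015581680, p(137)=11097645016, p(138)=12292341831, p(139)=13610949895, p(140)=15065878135, p(141)=16670689208, p(142)=18440293320, p(143)=20390982757, p(144)=22540654445, p(145)=24908858009, p(146)=27517052599, p(147)=30388671978, p(148)=33549419497, p(149)=37027355200, p(150)=40853235313, p(151)=45060624582, p(152)=49686288421, p(153)=54770336324, p(154)=60356673280, p(155)=66493182097, p(156)=73232243759, p(157)=80630964769, p(158)=88751778802, p(159)=97662728555, p(160)=107438159466, p(161)=118159068427, p(162)=129913904637, p(163)=142798995930, p(164)=156919475295, p(165)=172389800255, p(166)=189334822579, p(167)=207890420102, p(168)=228204732751, p(169)=250438925115, p(170)=274768617130, p(171)=301384802048, p(172)=330495499613, p(173)=362326859895, p(174)=397125074750, p(175)=435157697830, p(176)=476715857290, p(177)=522115831195, p(178)=571701605655, p(179)=625846753120, p(180)=684957390936, p(181)=749474411781, p(182)=819876908323, p(183)=896684817527, p(184)=980462880430, p(185)=1071823774337, p(186)=1171432692373, p(187)=1280011042268, p(188)=1398341745571, p(189)=1527273599625, p(190)=1667727404093, p(191)=1820701100652.
Final step: p(192) = p(191) + p(190) - p(187) - p(185) + p(180) + p(177) - p(170) - p(166) + p(157) + p(152) - p(141) - p(135) + p(122) + p(115) - p(100) - p(92) + p(75) + p(66) - p(47) - p(37) + p(16) + p(5)
= 1820701100652 + 1667727404093 - 1280011042268 - 1071823774337 + 684957390936 + 522115831195 - 274768617130 - 189334822579 + 80630964769 + 49686288421 - 16670689208 - 9035836076 + 2291320912 + 1064144451 - 190569292 - 72533807 + 8118264 + 2323520 - 124754 - 21637 + 231 + 7
= 1987276856363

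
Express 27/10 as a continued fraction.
[2; 1, 2, 3]

Euclidean algorithm steps:
27 = 2 × 10 + 7
10 = 1 × 7 + 3
7 = 2 × 3 + 1
3 = 3 × 1 + 0
Continued fraction: [2; 1, 2, 3]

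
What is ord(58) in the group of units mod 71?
35

71 is prime, so ord(58) divides φ(71) = 70.
Divisors of 70: 1, 2, 5, 7, 10, 14, 35, 70.
Repeated squaring: 58^1 ≡ 58, 58^2 ≡ 27, 58^4 ≡ 19, 58^8 ≡ 6, 58^16 ≡ 36, 58^32 ≡ 18, 58^64 ≡ 40 (mod 71).
Test 58^d mod 71 for each divisor d in increasing order:
58^1 ≡ 58
58^2 ≡ 27
58^5 = 58^4·58^1 ≡ 37
58^7 = 58^4·58^2·58^1 ≡ 5
58^10 = 58^8·58^2 ≡ 20
58^14 = 58^8·58^4·58^2 ≡ 25
58^35 = 58^32·58^2·58^1 ≡ 1  ← first divisor giving 1
The order is 35.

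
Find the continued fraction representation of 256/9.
[28; 2, 4]

Euclidean algorithm steps:
256 = 28 × 9 + 4
9 = 2 × 4 + 1
4 = 4 × 1 + 0
Continued fraction: [28; 2, 4]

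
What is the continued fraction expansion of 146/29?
[5; 29]

Euclidean algorithm steps:
146 = 5 × 29 + 1
29 = 29 × 1 + 0
Continued fraction: [5; 29]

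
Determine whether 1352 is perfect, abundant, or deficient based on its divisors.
abundant

Proper divisors of 1352: sum = 1 + 2 + 4 + 8 + 13 + 26 + 52 + 104 + 169 + 338 + 676 = 1393
Since 1393 > 1352, 1352 is abundant.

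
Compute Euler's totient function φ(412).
204

412 = 2^2 × 103
φ(n) = n × ∏(1 - 1/p) for each prime p dividing n
φ(412) = 412 × (1 - 1/2) × (1 - 1/103) = 204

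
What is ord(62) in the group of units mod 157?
156

157 is prime, so ord(62) divides φ(157) = 156.
Divisors of 156: 1, 2, 3, 4, 6, 12, 13, 26, 39, 52, 78, 156.
Repeated squaring: 62^1 ≡ 62, 62^2 ≡ 76, 62^4 ≡ 124, 62^8 ≡ 147, 62^16 ≡ 100, 62^32 ≡ 109, 62^64 ≡ 106, 62^128 ≡ 89 (mod 157).
Test 62^d mod 157 for each divisor d in increasing order:
62^1 ≡ 62
62^2 ≡ 76
62^3 = 62^2·62^1 ≡ 2
62^4 ≡ 124
62^6 = 62^4·62^2 ≡ 4
62^12 = 62^8·62^4 ≡ 16
62^13 = 62^8·62^4·62^1 ≡ 50
62^26 = 62^16·62^8·62^2 ≡ 145
62^39 = 62^32·62^4·62^2·62^1 ≡ 28
62^52 = 62^32·62^16·62^4 ≡ 144
62^78 = 62^64·62^8·62^4·62^2 ≡ 156
62^156 = 62^128·62^16·62^8·62^4 ≡ 1  ← first divisor giving 1
The order is 156.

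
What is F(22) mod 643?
350

Matrix identity: Q^n = [[F_(n+1), F_n], [F_n, F_(n-1)]] with Q = [[1,1],[1,0]].
n = 22 = 10110₂. Square-and-multiply, entries mod 643:
Q^1 = [[1,1],[1,0]]
Q^2 = (Q^1)² = [[2,1],[1,1]]
Q^5 = (Q^2)²·Q = [[8,5],[5,3]]
Q^11 = (Q^5)²·Q = [[144,89],[89,55]]
Q^22 = (Q^11)² = [[365,350],[350,15]]
F_22 mod 643 = Q^22[0][1] = 350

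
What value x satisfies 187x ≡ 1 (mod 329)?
234

gcd(187, 329) = 1, so the inverse exists.
Extended Euclidean algorithm on (329, 187):
329 = 1 × 187 + 142  ⟹  142 = (1)·329 + (-1)·187
187 = 1 × 142 + 45  ⟹  45 = (-1)·329 + (2)·187
142 = 3 × 45 + 7  ⟹  7 = (4)·329 + (-7)·187
45 = 6 × 7 + 3  ⟹  3 = (-25)·329 + (44)·187
7 = 2 × 3 + 1  ⟹  1 = (54)·329 + (-95)·187
So (-95)·187 ≡ 1 (mod 329), i.e. 187^(-1) ≡ -95 ≡ 234 (mod 329).
Check: 187 × 234 = 43758 ≡ 1 (mod 329)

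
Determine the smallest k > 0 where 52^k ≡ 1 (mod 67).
22

67 is prime, so ord(52) divides φ(67) = 66.
Divisors of 66: 1, 2, 3, 6, 11, 22, 33, 66.
Repeated squaring: 52^1 ≡ 52, 52^2 ≡ 24, 52^4 ≡ 40, 52^8 ≡ 59, 52^16 ≡ 64, 52^32 ≡ 9, 52^64 ≡ 14 (mod 67).
Test 52^d mod 67 for each divisor d in increasing order:
52^1 ≡ 52
52^2 ≡ 24
52^3 = 52^2·52^1 ≡ 42
52^6 = 52^4·52^2 ≡ 22
52^11 = 52^8·52^2·52^1 ≡ 66
52^22 = 52^16·52^4·52^2 ≡ 1  ← first divisor giving 1
The order is 22.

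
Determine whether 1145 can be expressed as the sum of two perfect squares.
11² + 32² (a=11, b=32)

Factorization: 1145 = 5 × 229
By Fermat: n is sum of two squares iff every prime p ≡ 3 (mod 4) appears to even power.
All primes ≡ 3 (mod 4) appear to even power.
Search a = 0, 1, 2, … for 1145 - a² a perfect square: first hit at a = 11: 1145 - 121 = 1024 = 32².
1145 = 11² + 32² = 121 + 1024 ✓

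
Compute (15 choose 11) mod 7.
0

Using Lucas' theorem:
Write n=15 and k=11 in base 7:
n in base 7: [2, 1]
k in base 7: [1, 4]
C(15,11) mod 7 = ∏ C(n_i, k_i) mod 7
Digit binomials (mod 7): C(2,1) = 2; C(1,4) = 0 (k_i > n_i)
Product: 2 × 0 = 0 ≡ 0 (mod 7)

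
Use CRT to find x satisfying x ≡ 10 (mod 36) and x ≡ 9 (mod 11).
262

Using Chinese Remainder Theorem:
M = 36 × 11 = 396
M1 = 11, M2 = 36
y1 = 11^(-1) mod 36 = 23
y2 = 36^(-1) mod 11 = 4
x = (10×11×23 + 9×36×4) mod 396 = 262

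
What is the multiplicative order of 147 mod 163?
162

163 is prime, so ord(147) divides φ(163) = 162.
Divisors of 162: 1, 2, 3, 6, 9, 18, 27, 54, 81, 162.
Repeated squaring: 147^1 ≡ 147, 147^2 ≡ 93, 147^4 ≡ 10, 147^8 ≡ 100, 147^16 ≡ 57, 147^32 ≡ 152, 147^64 ≡ 121, 147^128 ≡ 134 (mod 163).
Test 147^d mod 163 for each divisor d in increasing order:
147^1 ≡ 147
147^2 ≡ 93
147^3 = 147^2·147^1 ≡ 142
147^6 = 147^4·147^2 ≡ 115
147^9 = 147^8·147^1 ≡ 30
147^18 = 147^16·147^2 ≡ 85
147^27 = 147^16·147^8·147^2·147^1 ≡ 105
147^54 = 147^32·147^16·147^4·147^2 ≡ 104
147^81 = 147^64·147^16·147^1 ≡ 162
147^162 = 147^128·147^32·147^2 ≡ 1  ← first divisor giving 1
The order is 162.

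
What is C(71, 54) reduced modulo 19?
0

Using Lucas' theorem:
Write n=71 and k=54 in base 19:
n in base 19: [3, 14]
k in base 19: [2, 16]
C(71,54) mod 19 = ∏ C(n_i, k_i) mod 19
Digit binomials (mod 19): C(3,2) = 3; C(14,16) = 0 (k_i > n_i)
Product: 3 × 0 = 0 ≡ 0 (mod 19)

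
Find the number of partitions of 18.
385

p(n) counts ways to write n as a sum of positive integers (order ignored).
Euler's pentagonal recurrence: p(k) = p(k-1) + p(k-2) - p(k-5) - p(k-7) + p(k-12) + p(k-15) - ... (offsets j(3j∓1)/2, signs ++--, p(0)=1, p(<0)=0).
DP table for k = 0..17: p(0)=1, p(1)=1, p(2)=2, p(3)=3, p(4)=5, p(5)=7, p(6)=11, p(7)=15, p(8)=22, p(9)=30, p(10)=42, p(11)=56, p(12)=77, p(13)=101, p(14)=135, p(15)=176, p(16)=231, p(17)=297.
Final step: p(18) = p(17) + p(16) - p(13) - p(11) + p(6) + p(3)
= 297 + 231 - 101 - 56 + 11 + 3
= 385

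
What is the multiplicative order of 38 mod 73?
36

73 is prime, so ord(38) divides φ(73) = 72.
Divisors of 72: 1, 2, 3, 4, 6, 8, 9, 12, 18, 24, 36, 72.
Repeated squaring: 38^1 ≡ 38, 38^2 ≡ 57, 38^4 ≡ 37, 38^8 ≡ 55, 38^16 ≡ 32, 38^32 ≡ 2, 38^64 ≡ 4 (mod 73).
Test 38^d mod 73 for each divisor d in increasing order:
38^1 ≡ 38
38^2 ≡ 57
38^3 = 38^2·38^1 ≡ 49
38^4 ≡ 37
38^6 = 38^4·38^2 ≡ 65
38^8 ≡ 55
38^9 = 38^8·38^1 ≡ 46
38^12 = 38^8·38^4 ≡ 64
38^18 = 38^16·38^2 ≡ 72
38^24 = 38^16·38^8 ≡ 8
38^36 = 38^32·38^4 ≡ 1  ← first divisor giving 1
The order is 36.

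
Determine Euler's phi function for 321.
212

321 = 3 × 107
φ(n) = n × ∏(1 - 1/p) for each prime p dividing n
φ(321) = 321 × (1 - 1/3) × (1 - 1/107) = 212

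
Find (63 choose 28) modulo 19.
0

Using Lucas' theorem:
Write n=63 and k=28 in base 19:
n in base 19: [3, 6]
k in base 19: [1, 9]
C(63,28) mod 19 = ∏ C(n_i, k_i) mod 19
Digit binomials (mod 19): C(3,1) = 3; C(6,9) = 0 (k_i > n_i)
Product: 3 × 0 = 0 ≡ 0 (mod 19)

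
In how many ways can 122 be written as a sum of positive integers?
2291320912

p(n) counts ways to write n as a sum of positive integers (order ignored).
Euler's pentagonal recurrence: p(k) = p(k-1) + p(k-2) - p(k-5) - p(k-7) + p(k-12) + p(k-15) - ... (offsets j(3j∓1)/2, signs ++--, p(0)=1, p(<0)=0).
DP table for k = 0..121: p(0)=1, p(1)=1, p(2)=2, p(3)=3, p(4)=5, p(5)=7, p(6)=11, p(7)=15, p(8)=22, p(9)=30, p(10)=42, p(11)=56, p(12)=77, p(13)=101, p(14)=135, p(15)=176, p(16)=231, p(17)=297, p(18)=385, p(19)=490, p(20)=627, p(21)=792, p(22)=1002, p(23)=1255, p(24)=1575, p(25)=1958, p(26)=2436, p(27)=3010, p(28)=3718, p(29)=4565, p(30)=5604, p(31)=6842, p(32)=8349, p(33)=10143, p(34)=12310, p(35)=14883, p(36)=17977, p(37)=21637, p(38)=26015, p(39)=31185, p(40)=37338, p(41)=44583, p(42)=53174, p(43)=63261, p(44)=75175, p(45)=89134, p(46)=105558, p(47)=124754, p(48)=147273, p(49)=173525, p(50)=204226, p(51)=239943, p(52)=281589, p(53)=329931, p(54)=386155, p(55)=451276, p(56)=526823, p(57)=614154, p(58)=715220, p(59)=831820, p(60)=966467, p(61)=1121505, p(62)=1300156, p(63)=1505499, p(64)=1741630, p(65)=2012558, p(66)=2323520, p(67)=2679689, p(68)=3087735, p(69)=3554345, p(70)=4087968, p(71)=4697205, p(72)=5392783, p(73)=6185689, p(74)=7089500, p(75)=8118264, p(76)=9289091, p(77)=10619863, p(78)=12132164, p(79)=13848650, p(80)=15796476, p(81)=18004327, p(82)=20506255, p(83)=23338469, p(84)=26543660, p(85)=30167357, p(86)=34262962, p(87)=38887673, p(88)=44108109, p(89)=49995925, p(90)=56634173, p(91)=64112359, p(92)=72533807, p(93)=82010177, p(94)=92669720, p(95)=104651419, p(96)=118114304, p(97)=133230930, p(98)=150198136, p(99)=169229875, p(100)=190569292, p(101)=214481126, p(102)=241265379, p(103)=271248950, p(104)=304801365, p(105)=342325709, p(106)=384276336, p(107)=431149389, p(108)=483502844, p(109)=541946240, p(110)=607163746, p(111)=679903203, p(112)=761002156, p(113)=851376628, p(114)=952050665, p(115)=1064144451, p(116)=1188908248, p(117)=1327710076, p(118)=1482074143, p(119)=1653668665, p(120)=1844349560, p(121)=2056148051.
Final step: p(122) = p(121) + p(120) - p(117) - p(115) + p(110) + p(107) - p(100) - p(96) + p(87) + p(82) - p(71) - p(65) + p(52) + p(45) - p(30) - p(22) + p(5)
= 2056148051 + 1844349560 - 1327710076 - 1064144451 + 607163746 + 431149389 - 190569292 - 118114304 + 38887673 + 20506255 - 4697205 - 2012558 + 281589 + 89134 - 5604 - 1002 + 7
= 2291320912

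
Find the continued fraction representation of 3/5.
[0; 1, 1, 2]

Euclidean algorithm steps:
3 = 0 × 5 + 3
5 = 1 × 3 + 2
3 = 1 × 2 + 1
2 = 2 × 1 + 0
Continued fraction: [0; 1, 1, 2]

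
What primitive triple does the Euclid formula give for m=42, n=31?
(803, 2604, 2725)

Euclid's formula: a = m² - n², b = 2mn, c = m² + n²
m = 42, n = 31
a = 42² - 31² = 1764 - 961 = 803
b = 2 × 42 × 31 = 2604
c = 42² + 31² = 1764 + 961 = 2725
Verification: 803² + 2604² = 644809 + 6780816 = 7425625 = 2725² ✓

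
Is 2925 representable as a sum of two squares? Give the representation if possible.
3² + 54² (a=3, b=54)

Factorization: 2925 = 3^2 × 5^2 × 13
By Fermat: n is sum of two squares iff every prime p ≡ 3 (mod 4) appears to even power.
All primes ≡ 3 (mod 4) appear to even power.
Search a = 0, 1, 2, … for 2925 - a² a perfect square: first hit at a = 3: 2925 - 9 = 2916 = 54².
2925 = 3² + 54² = 9 + 2916 ✓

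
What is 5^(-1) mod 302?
121

gcd(5, 302) = 1, so the inverse exists.
Extended Euclidean algorithm on (302, 5):
302 = 60 × 5 + 2  ⟹  2 = (1)·302 + (-60)·5
5 = 2 × 2 + 1  ⟹  1 = (-2)·302 + (121)·5
So (121)·5 ≡ 1 (mod 302), i.e. 5^(-1) ≡ 121 (mod 302).
Check: 5 × 121 = 605 ≡ 1 (mod 302)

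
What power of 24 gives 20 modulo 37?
17

Baby-step giant-step with step n = ⌈√37⌉ = 7.
Baby steps 24^j mod 37 (j:value) for j=0..6: 0:1, 1:24, 2:21, 3:23, 4:34, 5:2, 6:11.
Giant-step multiplier: 24^(-7) ≡ 24^(36-7) = 24^29 ≡ 15 (mod 37).
Giant steps γ_i = 20·15^i mod 37: γ_0=20, γ_1=4, γ_2=23 (in table at j=3).
x = i·n + j = 2·7 + 3 = 17.
Check: 24^17 ≡ 20 (mod 37).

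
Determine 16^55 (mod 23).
1

Repeated squaring. Binary of 55 = 110111.
16^1 ≡ 16 (mod 23); 16^2 ≡ 3 (mod 23); 16^4 ≡ 9 (mod 23); 16^8 ≡ 12 (mod 23); 16^16 ≡ 6 (mod 23); 16^32 ≡ 13 (mod 23)
16^55 = 16^1 × 16^2 × 16^4 × 16^16 × 16^32 ≡ 1 (mod 23)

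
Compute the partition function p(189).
1527273599625

p(n) counts ways to write n as a sum of positive integers (order ignored).
Euler's pentagonal recurrence: p(k) = p(k-1) + p(k-2) - p(k-5) - p(k-7) + p(k-12) + p(k-15) - ... (offsets j(3j∓1)/2, signs ++--, p(0)=1, p(<0)=0).
DP table for k = 0..188: p(0)=1, p(1)=1, p(2)=2, p(3)=3, p(4)=5, p(5)=7, p(6)=11, p(7)=15, p(8)=22, p(9)=30, p(10)=42, p(11)=56, p(12)=77, p(13)=101, p(14)=135, p(15)=176, p(16)=231, p(17)=297, p(18)=385, p(19)=490, p(20)=627, p(21)=792, p(22)=1002, p(23)=1255, p(24)=1575, p(25)=1958, p(26)=2436, p(27)=3010, p(28)=3718, p(29)=4565, p(30)=5604, p(31)=6842, p(32)=8349, p(33)=10143, p(34)=12310, p(35)=14883, p(36)=17977, p(37)=21637, p(38)=26015, p(39)=31185, p(40)=37338, p(41)=44583, p(42)=53174, p(43)=63261, p(44)=75175, p(45)=89134, p(46)=105558, p(47)=124754, p(48)=147273, p(49)=173525, p(50)=204226, p(51)=239943, p(52)=281589, p(53)=329931, p(54)=386155, p(55)=451276, p(56)=526823, p(57)=614154, p(58)=715220, p(59)=831820, p(60)=966467, p(61)=1121505, p(62)=1300156, p(63)=1505499, p(64)=1741630, p(65)=2012558, p(66)=2323520, p(67)=2679689, p(68)=3087735, p(69)=3554345, p(70)=4087968, p(71)=4697205, p(72)=5392783, p(73)=6185689, p(74)=7089500, p(75)=8118264, p(76)=9289091, p(77)=10619863, p(78)=12132164, p(79)=13848650, p(80)=15796476, p(81)=18004327, p(82)=20506255, p(83)=23338469, p(84)=26543660, p(85)=30167357, p(86)=34262962, p(87)=38887673, p(88)=44108109, p(89)=49995925, p(90)=56634173, p(91)=64112359, p(92)=72533807, p(93)=82010177, p(94)=92669720, p(95)=104651419, p(96)=118114304, p(97)=133230930, p(98)=150198136, p(99)=169229875, p(100)=190569292, p(101)=214481126, p(102)=241265379, p(103)=271248950, p(104)=304801365, p(105)=342325709, p(106)=384276336, p(107)=431149389, p(108)=483502844, p(109)=541946240, p(110)=607163746, p(111)=679903203, p(112)=761002156, p(113)=851376628, p(114)=952050665, p(115)=1064144451, p(116)=1188908248, p(117)=1327710076, p(118)=1482074143, p(119)=1653668665, p(120)=1844349560, p(121)=2056148051, p(122)=2291320912, p(123)=2552338241, p(124)=2841940500, p(125)=3163127352, p(126)=3519222692, p(127)=3913864295, p(128)=4351078600, p(129)=4835271870, p(130)=5371315400, p(131)=5964539504, p(132)=6620830889, p(133)=7346629512, p(134)=8149040695, p(135)=9035836076, p(136)=10015581680, p(137)=11097645016, p(138)=12292341831, p(139)=13610949895, p(140)=15065878135, p(141)=16670689208, p(142)=18440293320, p(143)=20390982757, p(144)=22540654445, p(145)=24908858009, p(146)=27517052599, p(147)=30388671978, p(148)=33549419497, p(149)=37027355200, p(150)=40853235313, p(151)=45060624582, p(152)=49686288421, p(153)=54770336324, p(154)=60356673280, p(155)=66493182097, p(156)=73232243759, p(157)=80630964769, p(158)=88751778802, p(159)=97662728555, p(160)=107438159466, p(161)=118159068427, p(162)=129913904637, p(163)=142798995930, p(164)=156919475295, p(165)=172389800255, p(166)=189334822579, p(167)=207890420102, p(168)=228204732751, p(169)=250438925115, p(170)=274768617130, p(171)=301384802048, p(172)=330495499613, p(173)=362326859895, p(174)=397125074750, p(175)=435157697830, p(176)=476715857290, p(177)=522115831195, p(178)=571701605655, p(179)=625846753120, p(180)=684957390936, p(181)=749474411781, p(182)=819876908323, p(183)=896684817527, p(184)=980462880430, p(185)=1071823774337, p(186)=1171432692373, p(187)=1280011042268, p(188)=1398341745571.
Final step: p(189) = p(188) + p(187) - p(184) - p(182) + p(177) + p(174) - p(167) - p(163) + p(154) + p(149) - p(138) - p(132) + p(119) + p(112) - p(97) - p(89) + p(72) + p(63) - p(44) - p(34) + p(13) + p(2)
= 1398341745571 + 1280011042268 - 980462880430 - 819876908323 + 522115831195 + 397125074750 - 207890420102 - 142798995930 + 60356673280 + 37027355200 - 12292341831 - 6620830889 + 1653668665 + 761002156 - 133230930 - 49995925 + 5392783 + 1505499 - 75175 - 12310 + 101 + 2
= 1527273599625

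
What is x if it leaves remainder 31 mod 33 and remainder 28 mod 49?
1351

Using Chinese Remainder Theorem:
M = 33 × 49 = 1617
M1 = 49, M2 = 33
y1 = 49^(-1) mod 33 = 31
y2 = 33^(-1) mod 49 = 3
x = (31×49×31 + 28×33×3) mod 1617 = 1351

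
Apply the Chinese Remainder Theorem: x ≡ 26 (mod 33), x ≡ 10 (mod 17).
554

Using Chinese Remainder Theorem:
M = 33 × 17 = 561
M1 = 17, M2 = 33
y1 = 17^(-1) mod 33 = 2
y2 = 33^(-1) mod 17 = 16
x = (26×17×2 + 10×33×16) mod 561 = 554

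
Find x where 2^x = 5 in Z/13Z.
9

Baby-step giant-step with step n = ⌈√13⌉ = 4.
Baby steps 2^j mod 13 (j:value) for j=0..3: 0:1, 1:2, 2:4, 3:8.
Giant-step multiplier: 2^(-4) ≡ 2^(12-4) = 2^8 ≡ 9 (mod 13).
Giant steps γ_i = 5·9^i mod 13: γ_0=5, γ_1=6, γ_2=2 (in table at j=1).
x = i·n + j = 2·4 + 1 = 9.
Check: 2^9 ≡ 5 (mod 13).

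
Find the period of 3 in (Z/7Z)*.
6

7 is prime, so ord(3) divides φ(7) = 6.
Divisors of 6: 1, 2, 3, 6.
Repeated squaring: 3^1 ≡ 3, 3^2 ≡ 2, 3^4 ≡ 4 (mod 7).
Test 3^d mod 7 for each divisor d in increasing order:
3^1 ≡ 3
3^2 ≡ 2
3^3 = 3^2·3^1 ≡ 6
3^6 = 3^4·3^2 ≡ 1  ← first divisor giving 1
The order is 6.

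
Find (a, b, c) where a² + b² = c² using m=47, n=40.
(609, 3760, 3809)

Euclid's formula: a = m² - n², b = 2mn, c = m² + n²
m = 47, n = 40
a = 47² - 40² = 2209 - 1600 = 609
b = 2 × 47 × 40 = 3760
c = 47² + 40² = 2209 + 1600 = 3809
Verification: 609² + 3760² = 370881 + 14137600 = 14508481 = 3809² ✓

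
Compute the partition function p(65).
2012558

p(n) counts ways to write n as a sum of positive integers (order ignored).
Euler's pentagonal recurrence: p(k) = p(k-1) + p(k-2) - p(k-5) - p(k-7) + p(k-12) + p(k-15) - ... (offsets j(3j∓1)/2, signs ++--, p(0)=1, p(<0)=0).
DP table for k = 0..64: p(0)=1, p(1)=1, p(2)=2, p(3)=3, p(4)=5, p(5)=7, p(6)=11, p(7)=15, p(8)=22, p(9)=30, p(10)=42, p(11)=56, p(12)=77, p(13)=101, p(14)=135, p(15)=176, p(16)=231, p(17)=297, p(18)=385, p(19)=490, p(20)=627, p(21)=792, p(22)=1002, p(23)=1255, p(24)=1575, p(25)=1958, p(26)=2436, p(27)=3010, p(28)=3718, p(29)=4565, p(30)=5604, p(31)=6842, p(32)=8349, p(33)=10143, p(34)=12310, p(35)=14883, p(36)=17977, p(37)=21637, p(38)=26015, p(39)=31185, p(40)=37338, p(41)=44583, p(42)=53174, p(43)=63261, p(44)=75175, p(45)=89134, p(46)=105558, p(47)=124754, p(48)=147273, p(49)=173525, p(50)=204226, p(51)=239943, p(52)=281589, p(53)=329931, p(54)=386155, p(55)=451276, p(56)=526823, p(57)=614154, p(58)=715220, p(59)=831820, p(60)=966467, p(61)=1121505, p(62)=1300156, p(63)=1505499, p(64)=1741630.
Final step: p(65) = p(64) + p(63) - p(60) - p(58) + p(53) + p(50) - p(43) - p(39) + p(30) + p(25) - p(14) - p(8)
= 1741630 + 1505499 - 966467 - 715220 + 329931 + 204226 - 63261 - 31185 + 5604 + 1958 - 135 - 22
= 2012558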